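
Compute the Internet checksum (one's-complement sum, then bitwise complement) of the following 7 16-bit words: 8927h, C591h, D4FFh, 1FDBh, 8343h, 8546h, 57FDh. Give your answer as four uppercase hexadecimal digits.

One's-complement addition (fold any carry out of bit 15 back into bit 0):
  0x8927 + 0xC591 = 0x14EB8 → wrap carry → 0x4EB9
  0x4EB9 + 0xD4FF = 0x123B8 → wrap carry → 0x23B9
  0x23B9 + 0x1FDB = 0x04394
  0x4394 + 0x8343 = 0x0C6D7
  0xC6D7 + 0x8546 = 0x14C1D → wrap carry → 0x4C1E
  0x4C1E + 0x57FD = 0x0A41B
One's-complement sum = 0xA41B.
Checksum = ~0xA41B & 0xFFFF = 0x5BE4.

5BE4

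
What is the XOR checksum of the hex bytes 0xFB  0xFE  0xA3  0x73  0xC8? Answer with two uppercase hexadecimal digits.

1D

XOR the bytes together:
  start with 0xFB
  0xFB ⊕ 0xFE = 0x05
  0x05 ⊕ 0xA3 = 0xA6
  0xA6 ⊕ 0x73 = 0xD5
  0xD5 ⊕ 0xC8 = 0x1D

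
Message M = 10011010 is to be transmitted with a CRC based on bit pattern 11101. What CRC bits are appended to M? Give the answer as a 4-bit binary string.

1001

Append 4 zeros: 100110100000. Divide by 11101 (XOR where the leading bit is 1):
  pos 0: 10011 XOR 11101 = 01110
  pos 1: 11100 XOR 11101 = 00001
  pos 5: 11000 XOR 11101 = 00101
  pos 7: 10100 XOR 11101 = 01001
Remainder (last 4 bits) = 1001. This is the CRC / FCS.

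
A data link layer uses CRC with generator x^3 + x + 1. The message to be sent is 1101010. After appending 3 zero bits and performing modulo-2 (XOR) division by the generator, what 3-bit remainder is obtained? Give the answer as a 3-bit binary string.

101

Append 3 zeros: 1101010000. Divide by 1011 (XOR where the leading bit is 1):
  pos 0: 1101 XOR 1011 = 0110
  pos 1: 1100 XOR 1011 = 0111
  pos 2: 1111 XOR 1011 = 0100
  pos 3: 1000 XOR 1011 = 0011
  pos 5: 1100 XOR 1011 = 0111
  pos 6: 1110 XOR 1011 = 0101
Remainder (last 3 bits) = 101. This is the CRC / FCS.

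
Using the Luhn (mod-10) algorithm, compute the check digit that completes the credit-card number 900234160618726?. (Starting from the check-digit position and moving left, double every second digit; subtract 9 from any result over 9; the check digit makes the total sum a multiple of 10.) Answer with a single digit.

Partial digits right→left: 6 2 7 8 1 6 0 6 1 4 3 2 0 0 9
Double every second digit counting from the check-digit position (so the 1st, 3rd, 5th, ... of the partial from the right).
  doubled (with −9 where >9): 3 5 2 0 2 6 0 9 → sum 27
  kept as-is: 2 8 6 6 4 2 0 → sum 28
Total = 27 + 28 = 55.
Check digit = (10 − (55 mod 10)) mod 10 = 5.

5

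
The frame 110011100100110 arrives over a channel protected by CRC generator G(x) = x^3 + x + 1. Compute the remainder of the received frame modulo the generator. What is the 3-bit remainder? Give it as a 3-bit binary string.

Modulo-2 division of 110011100100110 by 1011:
  pos 0: 1100 XOR 1011 = 0111
  pos 1: 1111 XOR 1011 = 0100
  pos 2: 1001 XOR 1011 = 0010
  pos 4: 1010 XOR 1011 = 0001
  pos 7: 1010 XOR 1011 = 0001
  pos 10: 1011 XOR 1011 = 0000
Remainder = 000 (zero — the frame passes the CRC check).

000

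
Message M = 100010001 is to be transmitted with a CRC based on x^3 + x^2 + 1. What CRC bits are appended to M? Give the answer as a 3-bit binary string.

Append 3 zeros: 100010001000. Divide by 1101 (XOR where the leading bit is 1):
  pos 0: 1000 XOR 1101 = 0101
  pos 1: 1011 XOR 1101 = 0110
  pos 2: 1100 XOR 1101 = 0001
  pos 5: 1001 XOR 1101 = 0100
  pos 6: 1000 XOR 1101 = 0101
  pos 7: 1010 XOR 1101 = 0111
  pos 8: 1110 XOR 1101 = 0011
Remainder (last 3 bits) = 011. This is the CRC / FCS.

011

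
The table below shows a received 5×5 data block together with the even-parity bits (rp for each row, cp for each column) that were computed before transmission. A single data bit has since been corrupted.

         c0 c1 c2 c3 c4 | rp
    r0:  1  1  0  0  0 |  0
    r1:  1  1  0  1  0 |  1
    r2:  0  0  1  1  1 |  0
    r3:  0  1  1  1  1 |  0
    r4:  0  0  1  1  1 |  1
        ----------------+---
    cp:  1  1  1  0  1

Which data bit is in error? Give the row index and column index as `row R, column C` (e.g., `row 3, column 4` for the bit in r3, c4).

row 2, column 0

Recompute each row's even parity and compare to rp:
  r0: data parity 0, sent rp 0 → ok
  r1: data parity 1, sent rp 1 → ok
  r2: data parity 1, sent rp 0 → mismatch
  r3: data parity 0, sent rp 0 → ok
  r4: data parity 1, sent rp 1 → ok
Recompute each column's even parity and compare to cp:
  c0: data parity 0, sent cp 1 → mismatch
  c1: data parity 1, sent cp 1 → ok
  c2: data parity 1, sent cp 1 → ok
  c3: data parity 0, sent cp 0 → ok
  c4: data parity 1, sent cp 1 → ok
Exactly one row (r2) and one column (c0) fail → the flipped bit is at their intersection.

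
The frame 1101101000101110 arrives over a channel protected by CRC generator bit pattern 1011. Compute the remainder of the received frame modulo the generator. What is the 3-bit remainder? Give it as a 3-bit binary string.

Modulo-2 division of 1101101000101110 by 1011:
  pos 0: 1101 XOR 1011 = 0110
  pos 1: 1101 XOR 1011 = 0110
  pos 2: 1100 XOR 1011 = 0111
  pos 3: 1111 XOR 1011 = 0100
  pos 4: 1000 XOR 1011 = 0011
  pos 6: 1100 XOR 1011 = 0111
  pos 7: 1111 XOR 1011 = 0100
  pos 8: 1000 XOR 1011 = 0011
  pos 10: 1111 XOR 1011 = 0100
  pos 11: 1001 XOR 1011 = 0010
Remainder = 100 (nonzero — an error is detected).

100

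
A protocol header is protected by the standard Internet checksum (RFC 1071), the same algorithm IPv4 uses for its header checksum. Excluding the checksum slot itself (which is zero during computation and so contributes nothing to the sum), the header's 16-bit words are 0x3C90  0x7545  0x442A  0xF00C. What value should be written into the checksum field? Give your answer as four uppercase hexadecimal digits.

One's-complement addition (fold any carry out of bit 15 back into bit 0):
  0x3C90 + 0x7545 = 0x0B1D5
  0xB1D5 + 0x442A = 0x0F5FF
  0xF5FF + 0xF00C = 0x1E60B → wrap carry → 0xE60C
One's-complement sum = 0xE60C.
Checksum = ~0xE60C & 0xFFFF = 0x19F3.

19F3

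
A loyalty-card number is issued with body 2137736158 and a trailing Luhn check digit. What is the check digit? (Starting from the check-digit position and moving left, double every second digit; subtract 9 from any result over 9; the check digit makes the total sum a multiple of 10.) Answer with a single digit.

Partial digits right→left: 8 5 1 6 3 7 7 3 1 2
Double every second digit counting from the check-digit position (so the 1st, 3rd, 5th, ... of the partial from the right).
  doubled (with −9 where >9): 7 2 6 5 2 → sum 22
  kept as-is: 5 6 7 3 2 → sum 23
Total = 22 + 23 = 45.
Check digit = (10 − (45 mod 10)) mod 10 = 5.

5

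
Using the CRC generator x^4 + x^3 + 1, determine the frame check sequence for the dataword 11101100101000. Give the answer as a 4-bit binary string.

0000

Append 4 zeros: 111011001010000000. Divide by 11001 (XOR where the leading bit is 1):
  pos 0: 11101 XOR 11001 = 00100
  pos 2: 10010 XOR 11001 = 01011
  pos 3: 10110 XOR 11001 = 01111
  pos 4: 11111 XOR 11001 = 00110
  pos 6: 11001 XOR 11001 = 00000
Remainder (last 4 bits) = 0000. This is the CRC / FCS.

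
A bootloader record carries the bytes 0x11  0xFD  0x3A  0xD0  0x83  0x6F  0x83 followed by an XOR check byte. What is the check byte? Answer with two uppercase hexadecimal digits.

69

XOR the bytes together:
  start with 0x11
  0x11 ⊕ 0xFD = 0xEC
  0xEC ⊕ 0x3A = 0xD6
  0xD6 ⊕ 0xD0 = 0x06
  0x06 ⊕ 0x83 = 0x85
  0x85 ⊕ 0x6F = 0xEA
  0xEA ⊕ 0x83 = 0x69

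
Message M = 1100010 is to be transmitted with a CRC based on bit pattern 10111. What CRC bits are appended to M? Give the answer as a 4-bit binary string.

Append 4 zeros: 11000100000. Divide by 10111 (XOR where the leading bit is 1):
  pos 0: 11000 XOR 10111 = 01111
  pos 1: 11111 XOR 10111 = 01000
  pos 2: 10000 XOR 10111 = 00111
  pos 4: 11100 XOR 10111 = 01011
  pos 5: 10110 XOR 10111 = 00001
Remainder (last 4 bits) = 0010. This is the CRC / FCS.

0010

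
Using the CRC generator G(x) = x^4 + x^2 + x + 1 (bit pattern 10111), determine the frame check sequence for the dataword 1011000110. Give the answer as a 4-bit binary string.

Append 4 zeros: 10110001100000. Divide by 10111 (XOR where the leading bit is 1):
  pos 0: 10110 XOR 10111 = 00001
  pos 4: 10011 XOR 10111 = 00100
  pos 6: 10000 XOR 10111 = 00111
  pos 8: 11100 XOR 10111 = 01011
  pos 9: 10110 XOR 10111 = 00001
Remainder (last 4 bits) = 0001. This is the CRC / FCS.

0001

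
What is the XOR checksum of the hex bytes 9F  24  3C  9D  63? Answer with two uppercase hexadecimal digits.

79

XOR the bytes together:
  start with 0x9F
  0x9F ⊕ 0x24 = 0xBB
  0xBB ⊕ 0x3C = 0x87
  0x87 ⊕ 0x9D = 0x1A
  0x1A ⊕ 0x63 = 0x79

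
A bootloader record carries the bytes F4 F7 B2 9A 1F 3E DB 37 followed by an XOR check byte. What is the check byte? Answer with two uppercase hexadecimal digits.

E6

XOR the bytes together:
  start with 0xF4
  0xF4 ⊕ 0xF7 = 0x03
  0x03 ⊕ 0xB2 = 0xB1
  0xB1 ⊕ 0x9A = 0x2B
  0x2B ⊕ 0x1F = 0x34
  0x34 ⊕ 0x3E = 0x0A
  0x0A ⊕ 0xDB = 0xD1
  0xD1 ⊕ 0x37 = 0xE6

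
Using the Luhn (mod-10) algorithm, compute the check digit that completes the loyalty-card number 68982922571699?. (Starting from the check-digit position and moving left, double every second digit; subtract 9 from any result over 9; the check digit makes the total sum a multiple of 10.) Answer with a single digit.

2

Partial digits right→left: 9 9 6 1 7 5 2 2 9 2 8 9 8 6
Double every second digit counting from the check-digit position (so the 1st, 3rd, 5th, ... of the partial from the right).
  doubled (with −9 where >9): 9 3 5 4 9 7 7 → sum 44
  kept as-is: 9 1 5 2 2 9 6 → sum 34
Total = 44 + 34 = 78.
Check digit = (10 − (78 mod 10)) mod 10 = 2.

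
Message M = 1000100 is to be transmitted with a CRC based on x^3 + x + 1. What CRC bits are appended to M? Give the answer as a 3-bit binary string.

011

Append 3 zeros: 1000100000. Divide by 1011 (XOR where the leading bit is 1):
  pos 0: 1000 XOR 1011 = 0011
  pos 2: 1110 XOR 1011 = 0101
  pos 3: 1010 XOR 1011 = 0001
  pos 6: 1000 XOR 1011 = 0011
Remainder (last 3 bits) = 011. This is the CRC / FCS.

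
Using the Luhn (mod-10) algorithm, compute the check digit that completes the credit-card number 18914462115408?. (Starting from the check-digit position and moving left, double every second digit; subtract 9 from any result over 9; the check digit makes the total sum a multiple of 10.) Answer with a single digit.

Partial digits right→left: 8 0 4 5 1 1 2 6 4 4 1 9 8 1
Double every second digit counting from the check-digit position (so the 1st, 3rd, 5th, ... of the partial from the right).
  doubled (with −9 where >9): 7 8 2 4 8 2 7 → sum 38
  kept as-is: 0 5 1 6 4 9 1 → sum 26
Total = 38 + 26 = 64.
Check digit = (10 − (64 mod 10)) mod 10 = 6.

6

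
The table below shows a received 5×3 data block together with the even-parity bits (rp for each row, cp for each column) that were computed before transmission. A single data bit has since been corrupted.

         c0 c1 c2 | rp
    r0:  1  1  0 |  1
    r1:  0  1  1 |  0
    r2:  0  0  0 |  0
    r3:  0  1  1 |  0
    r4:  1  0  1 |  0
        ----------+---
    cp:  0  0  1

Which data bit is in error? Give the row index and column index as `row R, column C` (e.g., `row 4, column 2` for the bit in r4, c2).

Recompute each row's even parity and compare to rp:
  r0: data parity 0, sent rp 1 → mismatch
  r1: data parity 0, sent rp 0 → ok
  r2: data parity 0, sent rp 0 → ok
  r3: data parity 0, sent rp 0 → ok
  r4: data parity 0, sent rp 0 → ok
Recompute each column's even parity and compare to cp:
  c0: data parity 0, sent cp 0 → ok
  c1: data parity 1, sent cp 0 → mismatch
  c2: data parity 1, sent cp 1 → ok
Exactly one row (r0) and one column (c1) fail → the flipped bit is at their intersection.

row 0, column 1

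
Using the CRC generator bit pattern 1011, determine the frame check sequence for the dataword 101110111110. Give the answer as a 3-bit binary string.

100

Append 3 zeros: 101110111110000. Divide by 1011 (XOR where the leading bit is 1):
  pos 0: 1011 XOR 1011 = 0000
  pos 4: 1011 XOR 1011 = 0000
  pos 8: 1110 XOR 1011 = 0101
  pos 9: 1010 XOR 1011 = 0001
Remainder (last 3 bits) = 100. This is the CRC / FCS.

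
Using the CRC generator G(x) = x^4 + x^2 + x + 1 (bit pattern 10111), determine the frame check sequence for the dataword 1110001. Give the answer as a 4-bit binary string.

Append 4 zeros: 11100010000. Divide by 10111 (XOR where the leading bit is 1):
  pos 0: 11100 XOR 10111 = 01011
  pos 1: 10110 XOR 10111 = 00001
  pos 5: 11000 XOR 10111 = 01111
  pos 6: 11110 XOR 10111 = 01001
Remainder (last 4 bits) = 1001. This is the CRC / FCS.

1001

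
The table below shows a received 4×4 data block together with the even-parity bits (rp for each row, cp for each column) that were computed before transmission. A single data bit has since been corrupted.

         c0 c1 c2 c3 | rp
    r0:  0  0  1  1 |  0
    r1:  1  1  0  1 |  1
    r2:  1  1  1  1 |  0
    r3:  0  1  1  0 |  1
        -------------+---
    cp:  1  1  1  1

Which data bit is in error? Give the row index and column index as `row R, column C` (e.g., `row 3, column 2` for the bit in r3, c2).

Recompute each row's even parity and compare to rp:
  r0: data parity 0, sent rp 0 → ok
  r1: data parity 1, sent rp 1 → ok
  r2: data parity 0, sent rp 0 → ok
  r3: data parity 0, sent rp 1 → mismatch
Recompute each column's even parity and compare to cp:
  c0: data parity 0, sent cp 1 → mismatch
  c1: data parity 1, sent cp 1 → ok
  c2: data parity 1, sent cp 1 → ok
  c3: data parity 1, sent cp 1 → ok
Exactly one row (r3) and one column (c0) fail → the flipped bit is at their intersection.

row 3, column 0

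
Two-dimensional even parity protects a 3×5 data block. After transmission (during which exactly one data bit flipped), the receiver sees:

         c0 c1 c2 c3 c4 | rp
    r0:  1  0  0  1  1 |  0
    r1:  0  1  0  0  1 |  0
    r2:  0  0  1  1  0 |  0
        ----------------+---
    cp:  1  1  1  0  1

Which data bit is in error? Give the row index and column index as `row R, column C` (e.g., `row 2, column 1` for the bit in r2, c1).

row 0, column 4

Recompute each row's even parity and compare to rp:
  r0: data parity 1, sent rp 0 → mismatch
  r1: data parity 0, sent rp 0 → ok
  r2: data parity 0, sent rp 0 → ok
Recompute each column's even parity and compare to cp:
  c0: data parity 1, sent cp 1 → ok
  c1: data parity 1, sent cp 1 → ok
  c2: data parity 1, sent cp 1 → ok
  c3: data parity 0, sent cp 0 → ok
  c4: data parity 0, sent cp 1 → mismatch
Exactly one row (r0) and one column (c4) fail → the flipped bit is at their intersection.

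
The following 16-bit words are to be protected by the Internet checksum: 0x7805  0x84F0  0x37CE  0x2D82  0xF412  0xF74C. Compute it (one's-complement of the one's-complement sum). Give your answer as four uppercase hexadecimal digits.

B259

One's-complement addition (fold any carry out of bit 15 back into bit 0):
  0x7805 + 0x84F0 = 0x0FCF5
  0xFCF5 + 0x37CE = 0x134C3 → wrap carry → 0x34C4
  0x34C4 + 0x2D82 = 0x06246
  0x6246 + 0xF412 = 0x15658 → wrap carry → 0x5659
  0x5659 + 0xF74C = 0x14DA5 → wrap carry → 0x4DA6
One's-complement sum = 0x4DA6.
Checksum = ~0x4DA6 & 0xFFFF = 0xB259.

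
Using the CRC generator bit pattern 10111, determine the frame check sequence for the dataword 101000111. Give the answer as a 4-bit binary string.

Append 4 zeros: 1010001110000. Divide by 10111 (XOR where the leading bit is 1):
  pos 0: 10100 XOR 10111 = 00011
  pos 3: 11011 XOR 10111 = 01100
  pos 4: 11001 XOR 10111 = 01110
  pos 5: 11100 XOR 10111 = 01011
  pos 6: 10110 XOR 10111 = 00001
Remainder (last 4 bits) = 0100. This is the CRC / FCS.

0100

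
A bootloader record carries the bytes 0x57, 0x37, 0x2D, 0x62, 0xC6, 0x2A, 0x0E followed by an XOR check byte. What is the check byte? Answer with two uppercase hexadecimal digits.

XOR the bytes together:
  start with 0x57
  0x57 ⊕ 0x37 = 0x60
  0x60 ⊕ 0x2D = 0x4D
  0x4D ⊕ 0x62 = 0x2F
  0x2F ⊕ 0xC6 = 0xE9
  0xE9 ⊕ 0x2A = 0xC3
  0xC3 ⊕ 0x0E = 0xCD

CD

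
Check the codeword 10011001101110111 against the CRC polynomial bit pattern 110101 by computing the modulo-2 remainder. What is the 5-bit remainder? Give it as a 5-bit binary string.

00001

Modulo-2 division of 10011001101110111 by 110101:
  pos 0: 100110 XOR 110101 = 010011
  pos 1: 100110 XOR 110101 = 010011
  pos 2: 100111 XOR 110101 = 010010
  pos 3: 100101 XOR 110101 = 010000
  pos 4: 100000 XOR 110101 = 010101
  pos 5: 101011 XOR 110101 = 011110
  pos 6: 111101 XOR 110101 = 001000
  pos 8: 100010 XOR 110101 = 010111
  pos 9: 101111 XOR 110101 = 011010
  pos 10: 110101 XOR 110101 = 000000
Remainder = 00001 (nonzero — an error is detected).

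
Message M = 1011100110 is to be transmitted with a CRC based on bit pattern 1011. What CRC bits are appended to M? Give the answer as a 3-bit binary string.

Append 3 zeros: 1011100110000. Divide by 1011 (XOR where the leading bit is 1):
  pos 0: 1011 XOR 1011 = 0000
  pos 4: 1001 XOR 1011 = 0010
  pos 6: 1010 XOR 1011 = 0001
  pos 9: 1000 XOR 1011 = 0011
Remainder (last 3 bits) = 011. This is the CRC / FCS.

011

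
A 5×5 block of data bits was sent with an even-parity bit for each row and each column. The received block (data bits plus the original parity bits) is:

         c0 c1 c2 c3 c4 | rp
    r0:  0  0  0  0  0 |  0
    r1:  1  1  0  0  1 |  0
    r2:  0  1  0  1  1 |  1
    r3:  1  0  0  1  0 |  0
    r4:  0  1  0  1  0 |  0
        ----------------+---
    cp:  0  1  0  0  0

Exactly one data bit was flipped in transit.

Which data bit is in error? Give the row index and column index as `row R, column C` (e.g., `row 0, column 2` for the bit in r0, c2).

Recompute each row's even parity and compare to rp:
  r0: data parity 0, sent rp 0 → ok
  r1: data parity 1, sent rp 0 → mismatch
  r2: data parity 1, sent rp 1 → ok
  r3: data parity 0, sent rp 0 → ok
  r4: data parity 0, sent rp 0 → ok
Recompute each column's even parity and compare to cp:
  c0: data parity 0, sent cp 0 → ok
  c1: data parity 1, sent cp 1 → ok
  c2: data parity 0, sent cp 0 → ok
  c3: data parity 1, sent cp 0 → mismatch
  c4: data parity 0, sent cp 0 → ok
Exactly one row (r1) and one column (c3) fail → the flipped bit is at their intersection.

row 1, column 3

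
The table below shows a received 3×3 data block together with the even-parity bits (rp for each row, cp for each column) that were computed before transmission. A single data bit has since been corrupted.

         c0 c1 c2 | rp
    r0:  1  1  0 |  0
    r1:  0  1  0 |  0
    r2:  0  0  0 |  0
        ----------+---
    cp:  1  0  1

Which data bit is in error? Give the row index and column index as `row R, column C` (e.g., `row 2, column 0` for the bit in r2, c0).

row 1, column 2

Recompute each row's even parity and compare to rp:
  r0: data parity 0, sent rp 0 → ok
  r1: data parity 1, sent rp 0 → mismatch
  r2: data parity 0, sent rp 0 → ok
Recompute each column's even parity and compare to cp:
  c0: data parity 1, sent cp 1 → ok
  c1: data parity 0, sent cp 0 → ok
  c2: data parity 0, sent cp 1 → mismatch
Exactly one row (r1) and one column (c2) fail → the flipped bit is at their intersection.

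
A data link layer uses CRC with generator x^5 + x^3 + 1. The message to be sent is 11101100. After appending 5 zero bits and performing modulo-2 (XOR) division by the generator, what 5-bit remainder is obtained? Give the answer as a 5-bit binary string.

Append 5 zeros: 1110110000000. Divide by 101001 (XOR where the leading bit is 1):
  pos 0: 111011 XOR 101001 = 010010
  pos 1: 100100 XOR 101001 = 001101
  pos 3: 110100 XOR 101001 = 011101
  pos 4: 111010 XOR 101001 = 010011
  pos 5: 100110 XOR 101001 = 001111
  pos 7: 111100 XOR 101001 = 010101
Remainder (last 5 bits) = 10101. This is the CRC / FCS.

10101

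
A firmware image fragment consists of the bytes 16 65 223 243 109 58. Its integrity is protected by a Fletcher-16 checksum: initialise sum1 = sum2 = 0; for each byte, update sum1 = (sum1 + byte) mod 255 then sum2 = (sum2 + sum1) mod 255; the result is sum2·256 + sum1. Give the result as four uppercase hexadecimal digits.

17CC

Running sums (mod 255):
  after byte 0 (16): sum1=16, sum2=16
  after byte 1 (65): sum1=81, sum2=97
  after byte 2 (223): sum1=49, sum2=146
  after byte 3 (243): sum1=37, sum2=183
  after byte 4 (109): sum1=146, sum2=74
  after byte 5 (58): sum1=204, sum2=23
Checksum = sum2·256 + sum1 = 23·256 + 204 = 6092 = 0x17CC.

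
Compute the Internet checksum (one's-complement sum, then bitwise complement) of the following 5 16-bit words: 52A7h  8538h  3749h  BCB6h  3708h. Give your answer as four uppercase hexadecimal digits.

One's-complement addition (fold any carry out of bit 15 back into bit 0):
  0x52A7 + 0x8538 = 0x0D7DF
  0xD7DF + 0x3749 = 0x10F28 → wrap carry → 0x0F29
  0x0F29 + 0xBCB6 = 0x0CBDF
  0xCBDF + 0x3708 = 0x102E7 → wrap carry → 0x02E8
One's-complement sum = 0x02E8.
Checksum = ~0x02E8 & 0xFFFF = 0xFD17.

FD17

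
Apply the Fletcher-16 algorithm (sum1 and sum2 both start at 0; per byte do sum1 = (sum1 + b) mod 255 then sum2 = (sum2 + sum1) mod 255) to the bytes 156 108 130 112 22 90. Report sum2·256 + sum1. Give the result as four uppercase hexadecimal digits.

AB6C

Running sums (mod 255):
  after byte 0 (156): sum1=156, sum2=156
  after byte 1 (108): sum1=9, sum2=165
  after byte 2 (130): sum1=139, sum2=49
  after byte 3 (112): sum1=251, sum2=45
  after byte 4 (22): sum1=18, sum2=63
  after byte 5 (90): sum1=108, sum2=171
Checksum = sum2·256 + sum1 = 171·256 + 108 = 43884 = 0xAB6C.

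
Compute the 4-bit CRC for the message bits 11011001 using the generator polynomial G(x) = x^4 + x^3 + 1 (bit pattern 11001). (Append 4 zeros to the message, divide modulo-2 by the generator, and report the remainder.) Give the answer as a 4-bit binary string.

Append 4 zeros: 110110010000. Divide by 11001 (XOR where the leading bit is 1):
  pos 0: 11011 XOR 11001 = 00010
  pos 3: 10001 XOR 11001 = 01000
  pos 4: 10000 XOR 11001 = 01001
  pos 5: 10010 XOR 11001 = 01011
  pos 6: 10110 XOR 11001 = 01111
  pos 7: 11110 XOR 11001 = 00111
Remainder (last 4 bits) = 0111. This is the CRC / FCS.

0111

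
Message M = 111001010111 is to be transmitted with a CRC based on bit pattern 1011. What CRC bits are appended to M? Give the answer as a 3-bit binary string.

Append 3 zeros: 111001010111000. Divide by 1011 (XOR where the leading bit is 1):
  pos 0: 1110 XOR 1011 = 0101
  pos 1: 1010 XOR 1011 = 0001
  pos 4: 1101 XOR 1011 = 0110
  pos 5: 1100 XOR 1011 = 0111
  pos 6: 1111 XOR 1011 = 0100
  pos 7: 1001 XOR 1011 = 0010
  pos 9: 1010 XOR 1011 = 0001
Remainder (last 3 bits) = 100. This is the CRC / FCS.

100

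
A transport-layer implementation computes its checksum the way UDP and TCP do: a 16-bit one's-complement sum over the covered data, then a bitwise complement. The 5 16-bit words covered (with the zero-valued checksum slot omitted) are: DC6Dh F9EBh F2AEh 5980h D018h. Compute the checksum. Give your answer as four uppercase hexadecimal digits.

0D5E

One's-complement addition (fold any carry out of bit 15 back into bit 0):
  0xDC6D + 0xF9EB = 0x1D658 → wrap carry → 0xD659
  0xD659 + 0xF2AE = 0x1C907 → wrap carry → 0xC908
  0xC908 + 0x5980 = 0x12288 → wrap carry → 0x2289
  0x2289 + 0xD018 = 0x0F2A1
One's-complement sum = 0xF2A1.
Checksum = ~0xF2A1 & 0xFFFF = 0x0D5E.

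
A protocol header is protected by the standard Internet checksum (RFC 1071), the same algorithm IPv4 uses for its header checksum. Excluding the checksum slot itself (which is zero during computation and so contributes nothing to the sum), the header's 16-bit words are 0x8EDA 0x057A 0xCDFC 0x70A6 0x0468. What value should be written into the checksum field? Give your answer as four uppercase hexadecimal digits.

28A0

One's-complement addition (fold any carry out of bit 15 back into bit 0):
  0x8EDA + 0x057A = 0x09454
  0x9454 + 0xCDFC = 0x16250 → wrap carry → 0x6251
  0x6251 + 0x70A6 = 0x0D2F7
  0xD2F7 + 0x0468 = 0x0D75F
One's-complement sum = 0xD75F.
Checksum = ~0xD75F & 0xFFFF = 0x28A0.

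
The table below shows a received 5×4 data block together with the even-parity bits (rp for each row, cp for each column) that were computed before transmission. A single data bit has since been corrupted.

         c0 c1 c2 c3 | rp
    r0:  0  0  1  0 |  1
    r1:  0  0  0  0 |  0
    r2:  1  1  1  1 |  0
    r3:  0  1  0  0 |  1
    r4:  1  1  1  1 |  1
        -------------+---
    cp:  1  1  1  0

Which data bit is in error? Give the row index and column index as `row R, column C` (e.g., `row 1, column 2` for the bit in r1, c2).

Recompute each row's even parity and compare to rp:
  r0: data parity 1, sent rp 1 → ok
  r1: data parity 0, sent rp 0 → ok
  r2: data parity 0, sent rp 0 → ok
  r3: data parity 1, sent rp 1 → ok
  r4: data parity 0, sent rp 1 → mismatch
Recompute each column's even parity and compare to cp:
  c0: data parity 0, sent cp 1 → mismatch
  c1: data parity 1, sent cp 1 → ok
  c2: data parity 1, sent cp 1 → ok
  c3: data parity 0, sent cp 0 → ok
Exactly one row (r4) and one column (c0) fail → the flipped bit is at their intersection.

row 4, column 0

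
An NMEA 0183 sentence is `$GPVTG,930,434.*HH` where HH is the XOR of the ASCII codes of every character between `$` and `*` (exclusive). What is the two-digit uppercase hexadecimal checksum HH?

75

XOR the ASCII codes of the payload characters:
  'G' = 0x47 → acc = 0x47
  'P' = 0x50 → acc = 0x17
  'V' = 0x56 → acc = 0x41
  'T' = 0x54 → acc = 0x15
  'G' = 0x47 → acc = 0x52
  ',' = 0x2C → acc = 0x7E
  '9' = 0x39 → acc = 0x47
  '3' = 0x33 → acc = 0x74
  '0' = 0x30 → acc = 0x44
  ',' = 0x2C → acc = 0x68
  '4' = 0x34 → acc = 0x5C
  '3' = 0x33 → acc = 0x6F
  '4' = 0x34 → acc = 0x5B
  '.' = 0x2E → acc = 0x75
Checksum = 0x75.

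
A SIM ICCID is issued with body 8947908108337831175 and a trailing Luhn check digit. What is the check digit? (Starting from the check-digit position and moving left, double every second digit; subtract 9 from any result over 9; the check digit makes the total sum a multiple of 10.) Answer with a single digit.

Partial digits right→left: 5 7 1 1 3 8 7 3 3 8 0 1 8 0 9 7 4 9 8
Double every second digit counting from the check-digit position (so the 1st, 3rd, 5th, ... of the partial from the right).
  doubled (with −9 where >9): 1 2 6 5 6 0 7 9 8 7 → sum 51
  kept as-is: 7 1 8 3 8 1 0 7 9 → sum 44
Total = 51 + 44 = 95.
Check digit = (10 − (95 mod 10)) mod 10 = 5.

5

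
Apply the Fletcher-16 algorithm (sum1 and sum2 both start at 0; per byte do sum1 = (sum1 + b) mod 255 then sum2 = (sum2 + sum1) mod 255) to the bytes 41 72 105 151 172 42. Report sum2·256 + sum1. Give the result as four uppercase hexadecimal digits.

Running sums (mod 255):
  after byte 0 (41): sum1=41, sum2=41
  after byte 1 (72): sum1=113, sum2=154
  after byte 2 (105): sum1=218, sum2=117
  after byte 3 (151): sum1=114, sum2=231
  after byte 4 (172): sum1=31, sum2=7
  after byte 5 (42): sum1=73, sum2=80
Checksum = sum2·256 + sum1 = 80·256 + 73 = 20553 = 0x5049.

5049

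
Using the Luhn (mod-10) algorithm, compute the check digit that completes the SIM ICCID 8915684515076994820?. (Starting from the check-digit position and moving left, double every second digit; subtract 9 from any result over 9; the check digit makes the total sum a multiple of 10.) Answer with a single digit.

5

Partial digits right→left: 0 2 8 4 9 9 6 7 0 5 1 5 4 8 6 5 1 9 8
Double every second digit counting from the check-digit position (so the 1st, 3rd, 5th, ... of the partial from the right).
  doubled (with −9 where >9): 0 7 9 3 0 2 8 3 2 7 → sum 41
  kept as-is: 2 4 9 7 5 5 8 5 9 → sum 54
Total = 41 + 54 = 95.
Check digit = (10 − (95 mod 10)) mod 10 = 5.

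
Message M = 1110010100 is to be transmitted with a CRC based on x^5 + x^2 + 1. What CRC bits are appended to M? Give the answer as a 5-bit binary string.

Append 5 zeros: 111001010000000. Divide by 100101 (XOR where the leading bit is 1):
  pos 0: 111001 XOR 100101 = 011100
  pos 1: 111000 XOR 100101 = 011101
  pos 2: 111011 XOR 100101 = 011110
  pos 3: 111100 XOR 100101 = 011001
  pos 4: 110010 XOR 100101 = 010111
  pos 5: 101110 XOR 100101 = 001011
  pos 7: 101100 XOR 100101 = 001001
  pos 9: 100100 XOR 100101 = 000001
Remainder (last 5 bits) = 00001. This is the CRC / FCS.

00001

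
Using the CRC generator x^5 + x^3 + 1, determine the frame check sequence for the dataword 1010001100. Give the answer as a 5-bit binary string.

01010

Append 5 zeros: 101000110000000. Divide by 101001 (XOR where the leading bit is 1):
  pos 0: 101000 XOR 101001 = 000001
  pos 5: 111000 XOR 101001 = 010001
  pos 6: 100010 XOR 101001 = 001011
  pos 8: 101100 XOR 101001 = 000101
Remainder (last 5 bits) = 01010. This is the CRC / FCS.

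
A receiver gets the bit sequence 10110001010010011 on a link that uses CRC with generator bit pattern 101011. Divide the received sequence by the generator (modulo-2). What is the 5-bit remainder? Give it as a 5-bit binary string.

Modulo-2 division of 10110001010010011 by 101011:
  pos 0: 101100 XOR 101011 = 000111
  pos 3: 111010 XOR 101011 = 010001
  pos 4: 100011 XOR 101011 = 001000
  pos 6: 100000 XOR 101011 = 001011
  pos 8: 101110 XOR 101011 = 000101
  pos 11: 101011 XOR 101011 = 000000
Remainder = 00000 (zero — the frame passes the CRC check).

00000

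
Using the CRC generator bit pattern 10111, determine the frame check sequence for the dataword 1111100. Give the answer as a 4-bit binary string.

Append 4 zeros: 11111000000. Divide by 10111 (XOR where the leading bit is 1):
  pos 0: 11111 XOR 10111 = 01000
  pos 1: 10000 XOR 10111 = 00111
  pos 3: 11100 XOR 10111 = 01011
  pos 4: 10110 XOR 10111 = 00001
Remainder (last 4 bits) = 0100. This is the CRC / FCS.

0100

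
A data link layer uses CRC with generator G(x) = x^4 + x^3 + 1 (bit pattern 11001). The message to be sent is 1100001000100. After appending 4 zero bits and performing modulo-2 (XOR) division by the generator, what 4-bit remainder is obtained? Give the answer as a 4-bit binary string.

0110

Append 4 zeros: 11000010001000000. Divide by 11001 (XOR where the leading bit is 1):
  pos 0: 11000 XOR 11001 = 00001
  pos 4: 10100 XOR 11001 = 01101
  pos 5: 11010 XOR 11001 = 00011
  pos 8: 11100 XOR 11001 = 00101
  pos 10: 10100 XOR 11001 = 01101
  pos 11: 11010 XOR 11001 = 00011
Remainder (last 4 bits) = 0110. This is the CRC / FCS.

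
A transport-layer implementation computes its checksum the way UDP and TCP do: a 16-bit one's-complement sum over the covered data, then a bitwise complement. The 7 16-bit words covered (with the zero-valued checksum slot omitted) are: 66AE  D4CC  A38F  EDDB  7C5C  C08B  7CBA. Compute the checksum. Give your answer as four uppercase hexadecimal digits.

7976

One's-complement addition (fold any carry out of bit 15 back into bit 0):
  0x66AE + 0xD4CC = 0x13B7A → wrap carry → 0x3B7B
  0x3B7B + 0xA38F = 0x0DF0A
  0xDF0A + 0xEDDB = 0x1CCE5 → wrap carry → 0xCCE6
  0xCCE6 + 0x7C5C = 0x14942 → wrap carry → 0x4943
  0x4943 + 0xC08B = 0x109CE → wrap carry → 0x09CF
  0x09CF + 0x7CBA = 0x08689
One's-complement sum = 0x8689.
Checksum = ~0x8689 & 0xFFFF = 0x7976.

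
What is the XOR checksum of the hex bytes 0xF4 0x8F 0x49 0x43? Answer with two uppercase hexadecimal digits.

71

XOR the bytes together:
  start with 0xF4
  0xF4 ⊕ 0x8F = 0x7B
  0x7B ⊕ 0x49 = 0x32
  0x32 ⊕ 0x43 = 0x71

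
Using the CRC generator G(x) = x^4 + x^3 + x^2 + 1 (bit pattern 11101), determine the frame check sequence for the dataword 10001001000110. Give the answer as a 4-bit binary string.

Append 4 zeros: 100010010001100000. Divide by 11101 (XOR where the leading bit is 1):
  pos 0: 10001 XOR 11101 = 01100
  pos 1: 11000 XOR 11101 = 00101
  pos 3: 10101 XOR 11101 = 01000
  pos 4: 10000 XOR 11101 = 01101
  pos 5: 11010 XOR 11101 = 00111
  pos 7: 11101 XOR 11101 = 00000
  pos 12: 10000 XOR 11101 = 01101
  pos 13: 11010 XOR 11101 = 00111
Remainder (last 4 bits) = 0111. This is the CRC / FCS.

0111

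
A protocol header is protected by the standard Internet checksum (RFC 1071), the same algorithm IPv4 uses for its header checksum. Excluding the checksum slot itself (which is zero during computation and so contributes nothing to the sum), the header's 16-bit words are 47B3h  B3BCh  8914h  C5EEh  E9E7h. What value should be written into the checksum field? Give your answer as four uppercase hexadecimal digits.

One's-complement addition (fold any carry out of bit 15 back into bit 0):
  0x47B3 + 0xB3BC = 0x0FB6F
  0xFB6F + 0x8914 = 0x18483 → wrap carry → 0x8484
  0x8484 + 0xC5EE = 0x14A72 → wrap carry → 0x4A73
  0x4A73 + 0xE9E7 = 0x1345A → wrap carry → 0x345B
One's-complement sum = 0x345B.
Checksum = ~0x345B & 0xFFFF = 0xCBA4.

CBA4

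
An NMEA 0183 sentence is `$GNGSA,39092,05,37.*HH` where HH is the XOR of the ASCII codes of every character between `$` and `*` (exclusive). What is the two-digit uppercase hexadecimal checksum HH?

6E

XOR the ASCII codes of the payload characters:
  'G' = 0x47 → acc = 0x47
  'N' = 0x4E → acc = 0x09
  'G' = 0x47 → acc = 0x4E
  'S' = 0x53 → acc = 0x1D
  'A' = 0x41 → acc = 0x5C
  ',' = 0x2C → acc = 0x70
  '3' = 0x33 → acc = 0x43
  '9' = 0x39 → acc = 0x7A
  '0' = 0x30 → acc = 0x4A
  '9' = 0x39 → acc = 0x73
  '2' = 0x32 → acc = 0x41
  ',' = 0x2C → acc = 0x6D
  '0' = 0x30 → acc = 0x5D
  '5' = 0x35 → acc = 0x68
  ',' = 0x2C → acc = 0x44
  '3' = 0x33 → acc = 0x77
  '7' = 0x37 → acc = 0x40
  '.' = 0x2E → acc = 0x6E
Checksum = 0x6E.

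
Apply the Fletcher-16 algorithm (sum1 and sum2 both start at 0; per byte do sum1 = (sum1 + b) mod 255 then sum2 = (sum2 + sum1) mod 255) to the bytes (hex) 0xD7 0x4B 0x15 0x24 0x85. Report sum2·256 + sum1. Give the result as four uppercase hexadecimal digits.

Running sums (mod 255):
  after byte 0 (0xD7): sum1=215, sum2=215
  after byte 1 (0x4B): sum1=35, sum2=250
  after byte 2 (0x15): sum1=56, sum2=51
  after byte 3 (0x24): sum1=92, sum2=143
  after byte 4 (0x85): sum1=225, sum2=113
Checksum = sum2·256 + sum1 = 113·256 + 225 = 29153 = 0x71E1.

71E1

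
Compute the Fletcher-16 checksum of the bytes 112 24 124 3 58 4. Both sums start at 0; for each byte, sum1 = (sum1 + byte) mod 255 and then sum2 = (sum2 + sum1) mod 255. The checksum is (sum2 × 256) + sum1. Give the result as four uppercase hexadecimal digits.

8E46

Running sums (mod 255):
  after byte 0 (112): sum1=112, sum2=112
  after byte 1 (24): sum1=136, sum2=248
  after byte 2 (124): sum1=5, sum2=253
  after byte 3 (3): sum1=8, sum2=6
  after byte 4 (58): sum1=66, sum2=72
  after byte 5 (4): sum1=70, sum2=142
Checksum = sum2·256 + sum1 = 142·256 + 70 = 36422 = 0x8E46.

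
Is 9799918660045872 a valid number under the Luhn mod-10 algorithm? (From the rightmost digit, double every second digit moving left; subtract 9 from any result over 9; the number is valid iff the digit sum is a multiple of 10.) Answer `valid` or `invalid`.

From the right, keep odd positions and double even positions (subtract 9 from any doubled value over 9):
  doubled (positions 2,4,...): 5 1 0 3 7 9 9 9 → sum 43
  kept (positions 1,3,...): 2 8 4 0 6 1 9 7 → sum 37
Total = 80.
80 mod 10 = 0, so the number is valid.

valid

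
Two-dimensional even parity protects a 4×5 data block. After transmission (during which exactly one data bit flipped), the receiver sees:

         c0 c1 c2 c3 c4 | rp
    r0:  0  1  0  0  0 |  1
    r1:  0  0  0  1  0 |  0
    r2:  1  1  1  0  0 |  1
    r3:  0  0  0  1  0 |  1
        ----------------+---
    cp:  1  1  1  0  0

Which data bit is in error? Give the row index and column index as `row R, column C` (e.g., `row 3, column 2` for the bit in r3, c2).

row 1, column 1

Recompute each row's even parity and compare to rp:
  r0: data parity 1, sent rp 1 → ok
  r1: data parity 1, sent rp 0 → mismatch
  r2: data parity 1, sent rp 1 → ok
  r3: data parity 1, sent rp 1 → ok
Recompute each column's even parity and compare to cp:
  c0: data parity 1, sent cp 1 → ok
  c1: data parity 0, sent cp 1 → mismatch
  c2: data parity 1, sent cp 1 → ok
  c3: data parity 0, sent cp 0 → ok
  c4: data parity 0, sent cp 0 → ok
Exactly one row (r1) and one column (c1) fail → the flipped bit is at their intersection.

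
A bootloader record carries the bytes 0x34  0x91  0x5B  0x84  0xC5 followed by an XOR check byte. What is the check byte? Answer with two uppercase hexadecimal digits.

BF

XOR the bytes together:
  start with 0x34
  0x34 ⊕ 0x91 = 0xA5
  0xA5 ⊕ 0x5B = 0xFE
  0xFE ⊕ 0x84 = 0x7A
  0x7A ⊕ 0xC5 = 0xBF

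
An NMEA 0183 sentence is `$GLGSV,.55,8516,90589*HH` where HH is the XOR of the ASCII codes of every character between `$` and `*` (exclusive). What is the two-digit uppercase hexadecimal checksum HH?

7C

XOR the ASCII codes of the payload characters:
  'G' = 0x47 → acc = 0x47
  'L' = 0x4C → acc = 0x0B
  'G' = 0x47 → acc = 0x4C
  'S' = 0x53 → acc = 0x1F
  'V' = 0x56 → acc = 0x49
  ',' = 0x2C → acc = 0x65
  '.' = 0x2E → acc = 0x4B
  '5' = 0x35 → acc = 0x7E
  '5' = 0x35 → acc = 0x4B
  ',' = 0x2C → acc = 0x67
  '8' = 0x38 → acc = 0x5F
  '5' = 0x35 → acc = 0x6A
  '1' = 0x31 → acc = 0x5B
  '6' = 0x36 → acc = 0x6D
  ',' = 0x2C → acc = 0x41
  '9' = 0x39 → acc = 0x78
  '0' = 0x30 → acc = 0x48
  '5' = 0x35 → acc = 0x7D
  '8' = 0x38 → acc = 0x45
  '9' = 0x39 → acc = 0x7C
Checksum = 0x7C.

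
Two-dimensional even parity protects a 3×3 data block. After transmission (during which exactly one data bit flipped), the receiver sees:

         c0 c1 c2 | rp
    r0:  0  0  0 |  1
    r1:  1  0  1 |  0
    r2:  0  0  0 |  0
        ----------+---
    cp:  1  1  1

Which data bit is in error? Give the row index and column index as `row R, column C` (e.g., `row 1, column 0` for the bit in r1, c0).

row 0, column 1

Recompute each row's even parity and compare to rp:
  r0: data parity 0, sent rp 1 → mismatch
  r1: data parity 0, sent rp 0 → ok
  r2: data parity 0, sent rp 0 → ok
Recompute each column's even parity and compare to cp:
  c0: data parity 1, sent cp 1 → ok
  c1: data parity 0, sent cp 1 → mismatch
  c2: data parity 1, sent cp 1 → ok
Exactly one row (r0) and one column (c1) fail → the flipped bit is at their intersection.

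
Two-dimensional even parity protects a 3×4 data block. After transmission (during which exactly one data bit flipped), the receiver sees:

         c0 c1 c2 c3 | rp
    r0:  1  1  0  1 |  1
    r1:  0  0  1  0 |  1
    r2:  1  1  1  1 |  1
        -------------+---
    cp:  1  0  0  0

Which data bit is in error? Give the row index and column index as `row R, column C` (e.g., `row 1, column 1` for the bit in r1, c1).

row 2, column 0

Recompute each row's even parity and compare to rp:
  r0: data parity 1, sent rp 1 → ok
  r1: data parity 1, sent rp 1 → ok
  r2: data parity 0, sent rp 1 → mismatch
Recompute each column's even parity and compare to cp:
  c0: data parity 0, sent cp 1 → mismatch
  c1: data parity 0, sent cp 0 → ok
  c2: data parity 0, sent cp 0 → ok
  c3: data parity 0, sent cp 0 → ok
Exactly one row (r2) and one column (c0) fail → the flipped bit is at their intersection.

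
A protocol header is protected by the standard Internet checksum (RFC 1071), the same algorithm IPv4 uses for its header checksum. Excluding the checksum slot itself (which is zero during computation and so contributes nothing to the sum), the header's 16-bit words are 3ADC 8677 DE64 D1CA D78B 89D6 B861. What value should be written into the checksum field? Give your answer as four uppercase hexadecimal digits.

One's-complement addition (fold any carry out of bit 15 back into bit 0):
  0x3ADC + 0x8677 = 0x0C153
  0xC153 + 0xDE64 = 0x19FB7 → wrap carry → 0x9FB8
  0x9FB8 + 0xD1CA = 0x17182 → wrap carry → 0x7183
  0x7183 + 0xD78B = 0x1490E → wrap carry → 0x490F
  0x490F + 0x89D6 = 0x0D2E5
  0xD2E5 + 0xB861 = 0x18B46 → wrap carry → 0x8B47
One's-complement sum = 0x8B47.
Checksum = ~0x8B47 & 0xFFFF = 0x74B8.

74B8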